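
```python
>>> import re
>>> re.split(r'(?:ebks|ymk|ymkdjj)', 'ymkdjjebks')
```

The regex engine tests alternatives in the order written; an earlier branch that matches wins even if a later one would match more.
Matches to split on: at [0:3] → 'ymk'; at [6:10] → 'ebks'.
Each match becomes a cut point; 3 segments remain.

['', 'djj', '']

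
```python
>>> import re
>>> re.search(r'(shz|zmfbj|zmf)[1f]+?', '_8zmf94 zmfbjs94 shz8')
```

None

Here no position works, so the call returns None.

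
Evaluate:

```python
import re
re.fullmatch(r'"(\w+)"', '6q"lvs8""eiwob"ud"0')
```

None

`fullmatch` succeeds only if the pattern covers the string from start to end.
Here the pattern can't cover the whole string, so the call returns None.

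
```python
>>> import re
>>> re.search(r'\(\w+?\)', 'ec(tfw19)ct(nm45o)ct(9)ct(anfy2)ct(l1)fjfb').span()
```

(2, 9)

The match spans [2:9] → '(tfw19)'.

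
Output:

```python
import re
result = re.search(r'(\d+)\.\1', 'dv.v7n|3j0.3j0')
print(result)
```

None

After group 1 captures some text, `\1` only succeeds where that same text appears again.
`re.search` tries every starting position until one works.
Here the pattern never matches, so the call returns None.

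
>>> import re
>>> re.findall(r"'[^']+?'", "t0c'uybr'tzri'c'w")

["'uybr'", "'c'"]

No capturing groups, so `findall` returns the 2 full match strings.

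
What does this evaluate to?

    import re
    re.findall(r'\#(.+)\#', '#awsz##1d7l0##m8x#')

Matches: at [0:18] match '#awsz##1d7l0##m8x#', group 1 = 'awsz##1d7l0##m8x'.
With a single group, `findall` returns only what that group captured — 1 item.

['awsz##1d7l0##m8x']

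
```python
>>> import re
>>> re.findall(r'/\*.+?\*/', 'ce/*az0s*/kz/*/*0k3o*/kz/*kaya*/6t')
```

['/*az0s*/', '/*/*0k3o*/', '/*kaya*/']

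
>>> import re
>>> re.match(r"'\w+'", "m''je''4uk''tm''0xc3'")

None

`re.match` only tries the pattern at the start of the string.
Here the string doesn't start with a match, so the call returns None.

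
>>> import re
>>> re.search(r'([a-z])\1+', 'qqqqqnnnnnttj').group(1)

'q'

The match spans [0:5] → 'qqqqq'.
Captured: group 1 = 'q'.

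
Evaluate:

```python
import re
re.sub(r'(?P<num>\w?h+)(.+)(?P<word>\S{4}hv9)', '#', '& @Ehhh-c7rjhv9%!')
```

This matches optionally a word character, then one or more of the literal 'h' (captured as 'num'); then one or more of any character (captured); then exactly 4 of a non-whitespace character, then the literal 'hv9' (captured as 'word').
Matches: at [3:15] → 'Ehhh-c7rjhv9'.
Every occurrence is swapped for '#'.

'& @#%!'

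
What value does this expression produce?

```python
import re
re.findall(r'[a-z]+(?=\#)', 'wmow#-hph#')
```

The lookaround is zero-width — it requires the adjacent text to match without consuming it, so the asserted text isn't part of the match.
Matches: at [0:4] → 'wmow'; at [6:9] → 'hph'.
Since nothing is captured, `findall` lists the 2 matched substrings directly.

['wmow', 'hph']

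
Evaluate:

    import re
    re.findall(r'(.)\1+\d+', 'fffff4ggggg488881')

After group 1 captures some text, `\1` only succeeds where that same text appears again.
Walking the string: at [0:6] match 'fffff4', group 1 = 'f'; at [6:17] match 'ggggg488881', group 1 = 'g'.
Because there's exactly one group, `findall` drops the full match and keeps group 1 from each hit.

['f', 'g']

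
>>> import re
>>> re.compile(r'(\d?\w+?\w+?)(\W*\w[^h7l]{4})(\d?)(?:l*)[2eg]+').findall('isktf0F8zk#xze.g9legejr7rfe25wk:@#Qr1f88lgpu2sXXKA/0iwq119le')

The pattern matches optionally a digit, then one or more of a word character (lazy), then one or more of a word character (lazy) (captured); then zero or more of a non-word character, then a word character, then exactly 4 of any character except [h7l] (captured); then optionally a digit (captured); then zero or more of a literal 'l' (non-capturing group); then one or more of one of [2eg].
Lazy quantifiers expand one character at a time until the remainder of the pattern can match.
Walking the string: at [0:14] match 'isktf0F8zk#xze', groups = ('isktf0F8', 'zk#xz', ''); at [15:42] match 'g9legejr7rfe25wk:@#Qr1f88lg', groups = ('g9legejr7rfe25wk', ':@#Qr1f8', '8'); at [51:60] match '0iwq119le', groups = ('0i', 'wq119', '').
With 3 capturing groups, `findall` returns a 3-tuple per match.

[('isktf0F8', 'zk#xz', ''), ('g9legejr7rfe25wk', ':@#Qr1f8', '8'), ('0i', 'wq119', '')]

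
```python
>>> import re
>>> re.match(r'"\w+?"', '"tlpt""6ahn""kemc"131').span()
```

(0, 6)

`match` is anchored at position 0; if the pattern doesn't fit there, it returns None.
The match spans [0:6] → '"tlpt"'.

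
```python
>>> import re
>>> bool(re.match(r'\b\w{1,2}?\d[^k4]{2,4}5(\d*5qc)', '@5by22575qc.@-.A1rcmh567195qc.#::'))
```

False

This matches a word boundary (`\b`, zero-width); then 1 to 2 of a word character (lazy), then a digit; then 2 to 4 of any character except [k4], then a literal '5'; then zero or more of a digit, then the literal '5qc' (captured).
`match` is anchored at position 0; if the pattern doesn't fit there, it returns None.
Here position 0 doesn't satisfy it, so the call returns None, and `bool(None)` is False.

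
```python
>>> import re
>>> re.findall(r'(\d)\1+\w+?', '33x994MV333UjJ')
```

A backreference is literal: `\1` must see the identical characters the first group matched.
Matches: at [0:3] match '33x', group 1 = '3'; at [3:6] match '994', group 1 = '9'; at [8:12] match '333U', group 1 = '3'.
One capturing group, so `findall` returns just the captured substring from each match — 3 in all.

['3', '9', '3']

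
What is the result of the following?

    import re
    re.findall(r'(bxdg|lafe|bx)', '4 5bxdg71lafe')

['bxdg', 'lafe']

The regex engine tests alternatives in the order written; an earlier branch that matches wins even if a later one would match more.
Because there's exactly one group, `findall` drops the full match and keeps group 1 from each hit.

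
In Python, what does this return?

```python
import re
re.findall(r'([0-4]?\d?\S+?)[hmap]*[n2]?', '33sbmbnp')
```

Pattern: optionally a character in [0-4], then optionally a digit, then one or more of a non-whitespace character (lazy) (captured); then zero or more of one of [hmap], then optionally one of [n2].
Because there's exactly one group, `findall` drops the full match and keeps group 1 from each hit.

['33s', 'b', 'b', 'p']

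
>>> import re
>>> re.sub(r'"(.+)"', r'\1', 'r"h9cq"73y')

`\1` in the replacement pulls in group 1's text for each match.

'rh9cq73y'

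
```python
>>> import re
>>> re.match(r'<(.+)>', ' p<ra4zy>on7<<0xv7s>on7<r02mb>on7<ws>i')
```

None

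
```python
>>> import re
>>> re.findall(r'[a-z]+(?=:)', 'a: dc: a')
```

['a', 'dc']

The `(?=…)`/`(?<=…)` assertion just peeks at neighbouring text; it doesn't advance the match position.
Scanning left to right: at [0:1] → 'a'; at [3:5] → 'dc'.
With no groups in the pattern, `findall` gives back each whole match — 2 here.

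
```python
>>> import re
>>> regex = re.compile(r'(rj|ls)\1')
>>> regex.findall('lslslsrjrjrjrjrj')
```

`\1` has to match the exact text group 1 already captured.
Because there's exactly one group, `findall` drops the full match and keeps group 1 from each hit.

['ls', 'rj', 'rj']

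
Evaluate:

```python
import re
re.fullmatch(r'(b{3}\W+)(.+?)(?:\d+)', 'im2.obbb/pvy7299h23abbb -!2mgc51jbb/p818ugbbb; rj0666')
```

None

Pattern: exactly 3 of the literal 'b', then one or more of a non-word character (captured); then one or more of any character (lazy) (captured); then one or more of a digit (non-capturing group).
`re.fullmatch` is like wrapping the pattern in `^…$` (in single-line mode).
Here the pattern can't cover the whole string, so the call returns None.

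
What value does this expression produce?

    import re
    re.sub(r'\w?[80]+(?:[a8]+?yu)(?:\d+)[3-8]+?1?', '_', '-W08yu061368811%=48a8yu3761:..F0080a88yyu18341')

'-_1%=_:..F0080a88yyu18341'

This matches optionally a word character, then one or more of one of [80]; then one or more of one of [a8] (lazy), then the literal 'yu' (non-capturing group); then one or more of a digit (non-capturing group); then one or more of a character in [3-8] (lazy), then optionally a literal '1'.
Matches: at [1:14] → 'W08yu06136881'; at [17:27] → '48a8yu3761'.
Every occurrence is swapped for '_'.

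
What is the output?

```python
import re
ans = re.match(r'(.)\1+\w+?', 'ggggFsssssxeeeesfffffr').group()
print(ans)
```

A backreference is literal: `\1` must see the identical characters the first group matched.
`re.match` only tries the pattern at the start of the string.
The match spans [0:5] → 'ggggF'.
Captured: group 1 = 'g'.

ggggF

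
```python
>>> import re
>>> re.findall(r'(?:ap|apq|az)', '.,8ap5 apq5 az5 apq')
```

The regex engine tests alternatives in the order written; an earlier branch that matches wins even if a later one would match more.
Walking the string: at [3:5] → 'ap'; at [7:9] → 'ap'; at [12:14] → 'az'; at [16:18] → 'ap'.
`findall` yields the raw match text (4 of them) because the pattern has no groups.

['ap', 'ap', 'az', 'ap']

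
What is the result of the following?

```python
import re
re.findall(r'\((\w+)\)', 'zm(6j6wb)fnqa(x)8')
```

One capturing group, so `findall` returns just the captured substring from each match — 2 in all.

['6j6wb', 'x']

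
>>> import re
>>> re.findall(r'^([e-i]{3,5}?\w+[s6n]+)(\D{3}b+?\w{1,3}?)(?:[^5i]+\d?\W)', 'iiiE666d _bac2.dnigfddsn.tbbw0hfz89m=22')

[('iiiE666', 'd _ba')]

This matches anchored at the start of the string; then 3 to 5 of a character in [e-i] (lazy), then one or more of a word character, then one or more of one of [s6n] (captured); then exactly 3 of a non-digit, then one or more of the literal 'b' (lazy), then 1 to 3 of a word character (lazy) (captured); then one or more of any character except [5i], then optionally a digit, then a non-word character (non-capturing group).
With the lazy modifier that quantifier settles for the fewest repetitions that let the rest of the pattern succeed (the atoms after it are unaffected and can still be greedy).
Walking the string: at [0:15] match 'iiiE666d _bac2.', groups = ('iiiE666', 'd _ba').
`findall` packs the 2 group values into a tuple for every match.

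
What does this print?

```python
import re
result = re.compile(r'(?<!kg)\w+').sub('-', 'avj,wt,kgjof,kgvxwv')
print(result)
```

-,-,-,-

`(?!…)`/`(?<!…)` only lets a position through if the neighbouring text does NOT match; no characters are consumed.
Every occurrence is swapped for '-'.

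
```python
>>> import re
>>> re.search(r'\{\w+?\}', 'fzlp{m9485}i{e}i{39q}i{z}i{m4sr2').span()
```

(4, 11)

The match spans [4:11] → '{m9485}'.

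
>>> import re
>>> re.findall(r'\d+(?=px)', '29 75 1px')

['1']

Because the assertion is zero-width, the text it checks is not consumed and won't appear in the result.
Scanning left to right: at [6:7] → '1'.
Since nothing is captured, `findall` lists the 1 matched substring directly.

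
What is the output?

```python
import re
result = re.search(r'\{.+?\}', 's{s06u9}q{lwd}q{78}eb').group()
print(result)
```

`re.search` scans for the first position where the pattern succeeds.
The match spans [1:8] → '{s06u9}'.

{s06u9}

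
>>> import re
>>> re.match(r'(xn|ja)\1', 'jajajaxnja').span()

(0, 4)

`\1` is not a pattern — it's the concrete string captured by group 1, re-applied verbatim.
`re.match` won't scan ahead — the pattern has to work from the very first character.
The match spans [0:4] → 'jaja'.
Captured: group 1 = 'ja'.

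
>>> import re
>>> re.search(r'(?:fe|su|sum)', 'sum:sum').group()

'su'

Branches in `(...|...)` are attempted left-to-right; the first branch that allows the whole pattern to succeed is taken.
Unlike `match`, `search` isn't anchored — it looks for the pattern anywhere in the string.
The match spans [0:2] → 'su'.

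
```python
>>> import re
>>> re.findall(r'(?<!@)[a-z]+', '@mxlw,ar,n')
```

['xlw', 'ar', 'n']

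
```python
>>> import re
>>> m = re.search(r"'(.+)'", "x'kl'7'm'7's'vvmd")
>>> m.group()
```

"'kl'7'm'7's'"

The match spans [1:13] → "'kl'7'm'7's'".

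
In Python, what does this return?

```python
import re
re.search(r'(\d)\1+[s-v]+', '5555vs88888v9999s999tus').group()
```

'5555vs'

A backreference is literal: `\1` must see the identical characters the first group matched.
The match spans [0:6] → '5555vs'.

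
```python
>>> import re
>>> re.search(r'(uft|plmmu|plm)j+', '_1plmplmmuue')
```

Here no position works, so the call returns None.

None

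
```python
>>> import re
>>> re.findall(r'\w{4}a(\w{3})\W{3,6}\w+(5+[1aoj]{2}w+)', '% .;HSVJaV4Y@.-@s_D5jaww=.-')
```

[('V4Y', '5jaww')]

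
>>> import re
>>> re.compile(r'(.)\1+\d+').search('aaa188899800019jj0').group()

'aaa188899800019'

A backreference is literal: `\1` must see the identical characters the first group matched.
`search` walks the string left to right and returns the first match it finds.
The match spans [0:15] → 'aaa188899800019'.
Captured: group 1 = 'a'.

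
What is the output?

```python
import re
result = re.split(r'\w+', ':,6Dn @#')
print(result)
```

[':,', ' @#']

Splitting on the pattern gives 2 pieces.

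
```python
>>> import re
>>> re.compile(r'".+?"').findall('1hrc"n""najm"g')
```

Scanning left to right: at [4:7] → '"n"'; at [7:13] → '"najm"'.
Since nothing is captured, `findall` lists the 2 matched substrings directly.

['"n"', '"najm"']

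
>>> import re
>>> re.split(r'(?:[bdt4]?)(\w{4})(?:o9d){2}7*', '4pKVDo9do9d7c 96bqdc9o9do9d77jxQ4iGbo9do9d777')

Pattern: optionally one of [bdt4] (non-capturing group); then exactly 4 of a word character (captured); then the literal 'o9d' repeated 2 times, then zero or more of the literal '7'.
Matches to split on: at [0:12] → '4pKVDo9do9d7'; at [16:29] → 'bqdc9o9do9d77'; at [32:45] → '4iGbo9do9d777'.
The group in the pattern means `split` returns the separators' captures alongside the pieces.

['', 'pKVD', 'c 96', 'qdc9', 'jxQ', '4iGb', '']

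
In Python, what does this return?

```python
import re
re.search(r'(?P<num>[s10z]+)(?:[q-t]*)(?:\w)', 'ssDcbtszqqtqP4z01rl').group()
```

The pattern matches one or more of one of [s10z] (captured as 'num'); then zero or more of a character in [q-t] (non-capturing group); then a word character (non-capturing group).
Unlike `match`, `search` isn't anchored — it looks for the pattern anywhere in the string.
The match spans [0:3] → 'ssD'.
Captured: group 1 = 'ss'.

'ssD'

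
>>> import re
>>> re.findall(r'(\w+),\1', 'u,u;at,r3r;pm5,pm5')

The backreference `\1` re-matches whatever the first group consumed, character for character.
Matches: at [0:3] match 'u,u', group 1 = 'u'; at [11:18] match 'pm5,pm5', group 1 = 'pm5'.
With a single group, `findall` returns only what that group captured — 2 items.

['u', 'pm5']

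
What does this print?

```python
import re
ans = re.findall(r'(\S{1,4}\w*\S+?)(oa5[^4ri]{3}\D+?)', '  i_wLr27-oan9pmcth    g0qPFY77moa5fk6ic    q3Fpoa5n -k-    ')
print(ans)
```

[('g0qPFY77m', 'oa5fk6i'), ('q3Fp', 'oa5n -k')]

The pattern matches 1 to 4 of a non-whitespace character, then zero or more of a word character, then one or more of a non-whitespace character (lazy) (captured); then the literal 'oa5', then exactly 3 of any character except [4ri], then one or more of a non-digit (lazy) (captured).
Because the quantifier is non-greedy, it stops expanding at the earliest point where the rest of the pattern can succeed.
Matches: at [23:39] match 'g0qPFY77moa5fk6i', groups = ('g0qPFY77m', 'oa5fk6i'); at [44:55] match 'q3Fpoa5n -k', groups = ('q3Fp', 'oa5n -k').
With 2 capturing groups, `findall` returns a 2-tuple per match.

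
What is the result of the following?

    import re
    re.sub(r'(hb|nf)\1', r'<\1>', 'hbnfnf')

'hb<nf>'

`\1` has to match the exact text group 1 already captured.
Matches: at [2:6] → 'nfnf'.
`\1` in the replacement pulls in group 1's text for each match.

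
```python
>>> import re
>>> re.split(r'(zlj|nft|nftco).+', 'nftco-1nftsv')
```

['', 'nft', '']

Alternation isn't longest-match — the leftmost alternative that fits at this position is chosen.
Matches to split on: at [0:12] → 'nftco-1nftsv'.
With a capturing group present, the delimiter's captured portion is kept in the result list.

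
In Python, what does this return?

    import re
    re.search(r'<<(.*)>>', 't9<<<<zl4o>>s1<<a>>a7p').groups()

The match spans [2:19] → '<<<<zl4o>>s1<<a>>'.
Captured: group 1 = '<<zl4o>>s1<<a'.

('<<zl4o>>s1<<a',)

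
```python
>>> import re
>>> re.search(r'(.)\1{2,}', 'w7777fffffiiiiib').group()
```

`\1` has to match the exact text group 1 already captured.
`search` walks the string left to right and returns the first match it finds.
The match spans [1:5] → '7777'.
Captured: group 1 = '7'.

'7777'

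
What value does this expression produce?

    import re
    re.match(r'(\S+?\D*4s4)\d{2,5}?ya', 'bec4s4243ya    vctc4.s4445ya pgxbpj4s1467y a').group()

This matches one or more of a non-whitespace character (lazy), then zero or more of a non-digit, then the literal '4s4' (captured); then 2 to 5 of a digit (lazy), then the literal 'ya'.
`match` is anchored at position 0; if the pattern doesn't fit there, it returns None.
The match spans [0:11] → 'bec4s4243ya'.
Captured: group 1 = 'bec4s4'.

'bec4s4243ya'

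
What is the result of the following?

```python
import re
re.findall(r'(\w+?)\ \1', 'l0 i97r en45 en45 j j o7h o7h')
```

['en45', 'j', 'o7h']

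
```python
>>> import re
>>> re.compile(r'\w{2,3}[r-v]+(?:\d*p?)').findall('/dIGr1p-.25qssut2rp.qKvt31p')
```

The pattern matches 2 to 3 of a word character; then one or more of a character in [r-v]; then zero or more of a digit, then optionally the literal 'p' (non-capturing group).
Walking the string: at [1:7] → 'dIGr1p'; at [9:17] → '25qssut2'; at [20:27] → 'qKvt31p'.
Since nothing is captured, `findall` lists the 3 matched substrings directly.

['dIGr1p', '25qssut2', 'qKvt31p']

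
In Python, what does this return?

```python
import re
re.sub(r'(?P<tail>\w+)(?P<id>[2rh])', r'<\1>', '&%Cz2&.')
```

'&%<Cz>&.'

Pattern: one or more of a word character (captured as 'tail'); then one of [2rh] (captured as 'id').
Matches: at [2:5] → 'Cz2'.
`\1` in the replacement pulls in group 1's text for each match.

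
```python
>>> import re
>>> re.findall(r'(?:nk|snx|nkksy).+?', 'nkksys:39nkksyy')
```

Alternation tries branches left to right and keeps the first one that lets the overall match succeed at that position.
Walking the string: at [0:3] → 'nkk'; at [9:12] → 'nkk'.
No capturing groups, so `findall` returns the 2 full match strings.

['nkk', 'nkk']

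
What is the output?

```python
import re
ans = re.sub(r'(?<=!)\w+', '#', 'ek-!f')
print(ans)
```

ek-!#

Because the assertion is zero-width, the text it checks is not consumed and won't appear in the result.
`sub` substitutes '#' at each match site.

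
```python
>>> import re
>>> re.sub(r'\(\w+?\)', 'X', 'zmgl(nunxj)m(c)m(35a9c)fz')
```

'zmglXmXmXfz'

`sub` substitutes 'X' at each match site.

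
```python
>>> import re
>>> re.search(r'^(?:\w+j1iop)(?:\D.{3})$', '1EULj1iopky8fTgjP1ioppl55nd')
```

None

Here the pattern never matches, so the call returns None.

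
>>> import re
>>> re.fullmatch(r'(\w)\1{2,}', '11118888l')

None

After group 1 captures some text, `\1` only succeeds where that same text appears again.
`re.fullmatch` requires the pattern to consume the entire string.
Here the pattern can't cover the whole string, so the call returns None.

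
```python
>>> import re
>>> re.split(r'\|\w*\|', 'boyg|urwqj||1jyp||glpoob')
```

Each match becomes a cut point; 3 segments remain.

['boyg', '', '|glpoob']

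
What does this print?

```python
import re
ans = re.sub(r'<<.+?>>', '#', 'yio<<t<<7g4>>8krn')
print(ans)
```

yio#8krn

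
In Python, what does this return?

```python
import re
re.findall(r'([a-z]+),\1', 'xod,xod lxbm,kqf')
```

['xod']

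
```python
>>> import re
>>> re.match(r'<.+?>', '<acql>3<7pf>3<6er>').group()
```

`re.match` won't scan ahead — the pattern has to work from the very first character.
The match spans [0:6] → '<acql>'.

'<acql>'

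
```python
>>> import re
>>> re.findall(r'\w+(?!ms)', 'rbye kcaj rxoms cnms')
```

['rbye', 'kcaj', 'rxoms', 'cnms']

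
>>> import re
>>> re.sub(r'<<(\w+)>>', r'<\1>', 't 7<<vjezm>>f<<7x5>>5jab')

The replacement refers to a captured group, so each match is rewritten using its own captured text.

't 7<vjezm>f<7x5>5jab'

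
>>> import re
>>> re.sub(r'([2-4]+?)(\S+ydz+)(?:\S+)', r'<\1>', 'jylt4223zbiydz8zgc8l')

'jylt<4>'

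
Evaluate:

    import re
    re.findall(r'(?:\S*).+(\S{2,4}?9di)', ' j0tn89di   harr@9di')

The pattern matches zero or more of a non-whitespace character (non-capturing group); then one or more of any character; then 2 to 4 of a non-whitespace character (lazy), then the literal '9di' (captured).
With a single group, `findall` returns only what that group captured — 1 item.

['r@9di']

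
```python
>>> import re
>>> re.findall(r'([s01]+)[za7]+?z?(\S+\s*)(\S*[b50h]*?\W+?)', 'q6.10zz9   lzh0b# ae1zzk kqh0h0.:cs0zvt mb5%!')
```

Pattern: one or more of one of [s01] (captured); then one or more of one of [za7] (lazy); then optionally a literal 'z'; then one or more of a non-whitespace character, then zero or more of whitespace (captured); then zero or more of a non-whitespace character, then zero or more of one of [b50h] (lazy), then one or more of a non-word character (lazy) (captured).
Walking the string: at [3:18] match '10zz9   lzh0b# ', groups = ('10', '9   ', 'lzh0b# '); at [20:40] match '1zzk kqh0h0.:cs0zvt ', groups = ('1', 'k ', 'kqh0h0.:cs0zvt ').
Multiple groups make `findall` return tuples — one 3-tuple for each match.

[('10', '9   ', 'lzh0b# '), ('1', 'k ', 'kqh0h0.:cs0zvt ')]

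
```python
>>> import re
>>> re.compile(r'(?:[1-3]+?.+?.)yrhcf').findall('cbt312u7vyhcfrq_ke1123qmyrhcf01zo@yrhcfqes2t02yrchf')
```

['312u7vyhcfrq_ke1123qmyrhcf', '1zo@yrhcf']

A `+?`/`*?`/`{m,n}?` starts at its minimum and grows only as far as needed for what follows to match.
With no groups in the pattern, `findall` gives back each whole match — 2 here.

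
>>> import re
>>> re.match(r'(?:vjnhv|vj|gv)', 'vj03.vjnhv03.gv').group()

'vj'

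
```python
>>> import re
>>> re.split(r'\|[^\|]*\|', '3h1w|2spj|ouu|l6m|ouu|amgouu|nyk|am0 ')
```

Matches to split on: at [4:10] → '|2spj|'; at [13:18] → '|l6m|'; at [21:29] → '|amgouu|'.
The string is cut at each match, leaving 4 pieces.

['3h1w', 'ouu', 'ouu', 'nyk|am0 ']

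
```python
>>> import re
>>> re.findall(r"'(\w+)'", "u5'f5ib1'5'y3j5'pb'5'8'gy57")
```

Matches: at [2:9] match "'f5ib1'", group 1 = 'f5ib1'; at [10:16] match "'y3j5'", group 1 = 'y3j5'; at [18:21] match "'5'", group 1 = '5'.
One capturing group, so `findall` returns just the captured substring from each match — 3 in all.

['f5ib1', 'y3j5', '5']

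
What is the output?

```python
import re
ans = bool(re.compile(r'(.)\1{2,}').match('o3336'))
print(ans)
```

With `match`, the pattern is implicitly anchored at the beginning.
Here position 0 doesn't satisfy it, so the call returns None, and `bool(None)` is False.

False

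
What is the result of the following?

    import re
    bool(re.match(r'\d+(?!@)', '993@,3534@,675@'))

True

`re.match` only tries the pattern at the start of the string.
The match spans [0:2] → '99'.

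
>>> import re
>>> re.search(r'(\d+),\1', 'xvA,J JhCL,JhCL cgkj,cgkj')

None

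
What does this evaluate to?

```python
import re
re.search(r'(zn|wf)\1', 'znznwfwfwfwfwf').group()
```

A backreference is literal: `\1` must see the identical characters the first group matched.
The match spans [0:4] → 'znzn'.

'znzn'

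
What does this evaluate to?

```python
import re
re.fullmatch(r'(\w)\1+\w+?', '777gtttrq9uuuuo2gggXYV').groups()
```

('7',)

After group 1 captures some text, `\1` only succeeds where that same text appears again.
`re.fullmatch` is like wrapping the pattern in `^…$` (in single-line mode).
The match spans [0:22] → '777gtttrq9uuuuo2gggXYV'.
Captured: group 1 = '7'.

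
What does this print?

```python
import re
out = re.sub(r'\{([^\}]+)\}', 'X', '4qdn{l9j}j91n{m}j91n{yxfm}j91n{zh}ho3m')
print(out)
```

4qdnXj91nXj91nXj91nXho3m

`sub` substitutes 'X' at each match site.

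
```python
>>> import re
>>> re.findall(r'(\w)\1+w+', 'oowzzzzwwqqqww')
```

`\1` is not a pattern — it's the concrete string captured by group 1, re-applied verbatim.
`findall` collects group 1 from each match (3 total).

['o', 'z', 'q']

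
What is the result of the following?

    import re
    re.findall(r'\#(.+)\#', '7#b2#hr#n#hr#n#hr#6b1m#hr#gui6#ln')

Matches: at [1:31] match '#b2#hr#n#hr#n#hr#6b1m#hr#gui6#', group 1 = 'b2#hr#n#hr#n#hr#6b1m#hr#gui6'.
With a single group, `findall` returns only what that group captured — 1 item.

['b2#hr#n#hr#n#hr#6b1m#hr#gui6']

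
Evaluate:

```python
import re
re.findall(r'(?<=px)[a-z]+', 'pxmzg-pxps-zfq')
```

['mzg', 'ps']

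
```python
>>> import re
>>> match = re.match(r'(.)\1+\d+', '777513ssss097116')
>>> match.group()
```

A backreference is literal: `\1` must see the identical characters the first group matched.
`re.match` won't scan ahead — the pattern has to work from the very first character.
The match spans [0:6] → '777513'.
Captured: group 1 = '7'.

'777513'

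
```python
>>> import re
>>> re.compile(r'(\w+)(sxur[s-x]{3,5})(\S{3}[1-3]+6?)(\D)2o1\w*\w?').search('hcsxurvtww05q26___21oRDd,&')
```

None

Pattern: one or more of a word character (captured); then the literal 'sx', then the literal 'ur', then 3 to 5 of a character in [s-x] (captured); then exactly 3 of a non-whitespace character, then one or more of a character in [1-3], then optionally a literal '6' (captured); then a non-digit (captured); then the literal '2o1', then zero or more of a word character, then optionally a word character.
`search` walks the string left to right and returns the first match it finds.
Here nothing in the string fits, so the call returns None.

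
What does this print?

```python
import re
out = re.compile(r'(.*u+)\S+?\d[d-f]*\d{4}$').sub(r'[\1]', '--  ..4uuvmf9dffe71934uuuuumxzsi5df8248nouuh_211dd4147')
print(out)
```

[--  ..4uuvmf9dffe71934uuuuumxzsi5df8248nouu]

The pattern matches zero or more of any character, then one or more of the literal 'u' (captured); then one or more of a non-whitespace character (lazy), then a digit; then zero or more of a character in [d-f], then exactly 4 of a digit; then anchored at the end.
Matches: at [0:54] → '--  ..4uuvmf9dffe71934uuuuumxzsi5df8248nouuh_211dd4147'.
Each match is replaced using the text its own group 1 captured.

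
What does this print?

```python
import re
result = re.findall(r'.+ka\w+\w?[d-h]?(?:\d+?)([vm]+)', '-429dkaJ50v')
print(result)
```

['v']

This matches one or more of any character, then the literal 'ka'; then one or more of a word character, then optionally a word character, then optionally a character in [d-h]; then one or more of a digit (lazy) (non-capturing group); then one or more of one of [vm] (captured).
Because there's exactly one group, `findall` drops the full match and keeps group 1 from the one hit.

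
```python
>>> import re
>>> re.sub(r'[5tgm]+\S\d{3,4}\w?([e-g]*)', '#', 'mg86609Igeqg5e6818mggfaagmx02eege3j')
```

This matches one or more of one of [5tgm], then a non-whitespace character, then 3 to 4 of a digit; then optionally a word character; then zero or more of a character in [e-g] (captured).
Matches: at [0:10] → 'mg86609Ige'; at [11:22] → 'g5e6818mggf'.
`sub` substitutes '#' at each match site.

'#q#aagmx02eege3j'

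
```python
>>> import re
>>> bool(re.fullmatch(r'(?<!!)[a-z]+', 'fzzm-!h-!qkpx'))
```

False

`fullmatch` succeeds only if the pattern covers the string from start to end.
Here the pattern can't cover the whole string, so the call returns None, and `bool(None)` is False.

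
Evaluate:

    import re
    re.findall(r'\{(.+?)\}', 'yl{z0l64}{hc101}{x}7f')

Scanning left to right: at [2:9] match '{z0l64}', group 1 = 'z0l64'; at [9:16] match '{hc101}', group 1 = 'hc101'; at [16:19] match '{x}', group 1 = 'x'.
`findall` collects group 1 from each match (3 total).

['z0l64', 'hc101', 'x']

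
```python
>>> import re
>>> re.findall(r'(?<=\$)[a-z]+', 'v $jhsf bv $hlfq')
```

['jhsf', 'hlfq']

Lookahead/lookbehind check context without consuming it, so the matched span excludes the asserted characters.
Matches: at [3:7] → 'jhsf'; at [12:16] → 'hlfq'.
No capturing groups, so `findall` returns the 2 full match strings.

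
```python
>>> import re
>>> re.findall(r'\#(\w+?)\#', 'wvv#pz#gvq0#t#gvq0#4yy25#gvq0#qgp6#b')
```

`findall` collects group 1 from each match (4 total).

['pz', 't', '4yy25', 'qgp6']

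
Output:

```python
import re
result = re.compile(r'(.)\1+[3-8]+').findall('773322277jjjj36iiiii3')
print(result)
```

A backreference is literal: `\1` must see the identical characters the first group matched.
With a single group, `findall` returns only what that group captured — 4 items.

['7', '2', 'j', 'i']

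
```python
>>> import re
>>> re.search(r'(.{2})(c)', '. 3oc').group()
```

The pattern matches exactly 2 of any character (captured); then a literal 'c' (captured).
The match spans [2:5] → '3oc'.

'3oc'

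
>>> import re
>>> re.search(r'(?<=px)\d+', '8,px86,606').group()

Because the assertion is zero-width, the text it checks is not consumed and won't appear in the result.
The match spans [4:6] → '86'.

'86'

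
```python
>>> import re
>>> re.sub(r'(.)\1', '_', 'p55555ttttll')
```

'p__5___'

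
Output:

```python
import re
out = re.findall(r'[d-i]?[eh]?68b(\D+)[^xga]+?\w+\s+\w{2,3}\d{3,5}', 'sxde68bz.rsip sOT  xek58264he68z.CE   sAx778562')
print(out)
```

The pattern matches optionally a character in [d-i], then optionally one of [eh], then the literal '68b'; then one or more of a non-digit (captured); then one or more of any character except [xga] (lazy), then one or more of a word character, then one or more of whitespace; then 2 to 3 of a word character, then 3 to 5 of a digit.
`findall` collects group 1 from the one match (1 total).

['z.rsip sOT  xek']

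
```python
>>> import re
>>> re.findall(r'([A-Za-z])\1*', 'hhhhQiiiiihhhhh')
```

`\1` has to match the exact text group 1 already captured.
Because there's exactly one group, `findall` drops the full match and keeps group 1 from each hit.

['h', 'Q', 'i', 'h']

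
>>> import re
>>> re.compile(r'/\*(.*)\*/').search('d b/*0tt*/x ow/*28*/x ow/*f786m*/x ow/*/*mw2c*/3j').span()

(3, 47)

`re.search` scans for the first position where the pattern succeeds.
The match spans [3:47] → '/*0tt*/x ow/*28*/x ow/*f786m*/x ow/*/*mw2c*/'.
Captured: group 1 = '0tt*/x ow/*28*/x ow/*f786m*/x ow/*/*mw2c'.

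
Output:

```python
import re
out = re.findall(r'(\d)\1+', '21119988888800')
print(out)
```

The backreference `\1` re-matches whatever the first group consumed, character for character.
Matches: at [1:4] match '111', group 1 = '1'; at [4:6] match '99', group 1 = '9'; at [6:12] match '888888', group 1 = '8'; at [12:14] match '00', group 1 = '0'.
One capturing group, so `findall` returns just the captured substring from each match — 4 in all.

['1', '9', '8', '0']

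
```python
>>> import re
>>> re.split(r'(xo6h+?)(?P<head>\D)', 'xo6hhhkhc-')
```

Pattern: the literal 'xo6', then one or more of the literal 'h' (lazy) (captured); then a non-digit (captured as 'head').
A `+?`/`*?`/`{m,n}?` starts at its minimum and grows only as far as needed for what follows to match.
Matches to split on: at [0:5] → 'xo6hh'.
With a capturing group present, the delimiter's captured portion is kept in the result list.

['', 'xo6h', 'h', 'hkhc-']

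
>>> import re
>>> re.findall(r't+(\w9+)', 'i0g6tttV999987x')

Pattern: one or more of a literal 't'; then a word character, then one or more of the literal '9' (captured).
Walking the string: at [4:12] match 'tttV9999', group 1 = 'V9999'.
One capturing group, so `findall` returns just the captured substring from the one match — 1 in all.

['V9999']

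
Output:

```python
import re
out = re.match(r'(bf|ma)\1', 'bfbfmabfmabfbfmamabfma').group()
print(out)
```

`re.match` won't scan ahead — the pattern has to work from the very first character.
The match spans [0:4] → 'bfbf'.

bfbf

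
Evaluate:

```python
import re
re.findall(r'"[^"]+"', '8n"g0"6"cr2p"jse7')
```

['"g0"', '"cr2p"']

Scanning left to right: at [2:6] → '"g0"'; at [7:13] → '"cr2p"'.
`findall` yields the raw match text (2 of them) because the pattern has no groups.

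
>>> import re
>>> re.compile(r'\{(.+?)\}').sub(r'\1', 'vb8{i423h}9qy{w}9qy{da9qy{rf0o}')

'vb8i423h9qyw9qyda9qy{rf0o'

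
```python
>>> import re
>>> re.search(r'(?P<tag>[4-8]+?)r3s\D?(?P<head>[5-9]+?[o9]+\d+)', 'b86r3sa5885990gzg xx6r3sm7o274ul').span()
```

(1, 14)

The pattern matches one or more of a character in [4-8] (lazy) (captured as 'tag'); then the literal 'r3s', then optionally a non-digit; then one or more of a character in [5-9] (lazy), then one or more of one of [o9], then one or more of a digit (captured as 'head').
`search` walks the string left to right and returns the first match it finds.
The match spans [1:14] → '86r3sa5885990'.
Captured: group 1 = '86', group 2 = '5885990'.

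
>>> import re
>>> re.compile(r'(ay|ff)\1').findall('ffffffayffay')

['ff']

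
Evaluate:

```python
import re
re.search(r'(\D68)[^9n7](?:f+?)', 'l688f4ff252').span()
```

This matches a non-digit, then the literal '68' (captured); then any character except [9n7]; then one or more of a literal 'f' (lazy) (non-capturing group).
`search` walks the string left to right and returns the first match it finds.
The match spans [0:5] → 'l688f'.
Captured: group 1 = 'l68'.

(0, 5)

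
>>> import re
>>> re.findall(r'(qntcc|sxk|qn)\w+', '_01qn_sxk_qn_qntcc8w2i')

['qn']

Matches: at [3:22] match 'qn_sxk_qn_qntcc8w2i', group 1 = 'qn'.
One capturing group, so `findall` returns just the captured substring from the one match — 1 in all.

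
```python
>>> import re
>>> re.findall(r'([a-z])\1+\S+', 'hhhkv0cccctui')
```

After group 1 captures some text, `\1` only succeeds where that same text appears again.
Matches: at [0:13] match 'hhhkv0cccctui', group 1 = 'h'.
`findall` collects group 1 from the one match (1 total).

['h']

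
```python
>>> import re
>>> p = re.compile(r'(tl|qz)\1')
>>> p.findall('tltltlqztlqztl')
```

['tl']

A backreference is literal: `\1` must see the identical characters the first group matched.
Matches: at [0:4] match 'tltl', group 1 = 'tl'.
With a single group, `findall` returns only what that group captured — 1 item.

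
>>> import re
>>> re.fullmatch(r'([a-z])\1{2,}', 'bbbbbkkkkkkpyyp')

A backreference is literal: `\1` must see the identical characters the first group matched.
For `fullmatch`, every character of the input must be accounted for by the pattern.
Here there's no way to consume every character, so the call returns None.

None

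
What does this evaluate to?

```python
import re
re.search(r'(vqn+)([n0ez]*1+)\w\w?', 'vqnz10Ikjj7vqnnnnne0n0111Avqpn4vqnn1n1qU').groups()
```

('vqn', 'z1')

Pattern: the literal 'vq', then one or more of a literal 'n' (captured); then zero or more of one of [n0ez], then one or more of the literal '1' (captured); then a word character, then optionally a word character.
Unlike `match`, `search` isn't anchored — it looks for the pattern anywhere in the string.
The match spans [0:7] → 'vqnz10I'.
Captured: group 1 = 'vqn', group 2 = 'z1'.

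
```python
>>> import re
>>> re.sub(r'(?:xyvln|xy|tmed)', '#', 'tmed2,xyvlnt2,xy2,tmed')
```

Branches in `(...|...)` are attempted left-to-right; the first branch that allows the whole pattern to succeed is taken.
Every occurrence is swapped for '#'.

'#2,#t2,#2,#'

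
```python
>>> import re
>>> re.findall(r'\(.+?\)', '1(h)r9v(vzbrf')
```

['(h)']

No capturing groups, so `findall` returns the 1 full match string.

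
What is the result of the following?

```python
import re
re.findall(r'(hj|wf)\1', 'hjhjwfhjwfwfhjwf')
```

['hj', 'wf']

`\1` has to match the exact text group 1 already captured.
Walking the string: at [0:4] match 'hjhj', group 1 = 'hj'; at [8:12] match 'wfwf', group 1 = 'wf'.
With a single group, `findall` returns only what that group captured — 2 items.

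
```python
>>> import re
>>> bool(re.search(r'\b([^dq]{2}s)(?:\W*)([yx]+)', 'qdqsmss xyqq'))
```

False

This matches a word boundary (`\b`, zero-width); then exactly 2 of any character except [dq], then the literal 's' (captured); then zero or more of a non-word character (non-capturing group); then one or more of one of [yx] (captured).
Unlike `match`, `search` isn't anchored — it looks for the pattern anywhere in the string.
Here no position works, so the call returns None, and `bool(None)` is False.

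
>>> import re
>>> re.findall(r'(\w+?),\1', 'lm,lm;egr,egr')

The backreference `\1` re-matches whatever the first group consumed, character for character.
Walking the string: at [0:5] match 'lm,lm', group 1 = 'lm'; at [6:13] match 'egr,egr', group 1 = 'egr'.
One capturing group, so `findall` returns just the captured substring from each match — 2 in all.

['lm', 'egr']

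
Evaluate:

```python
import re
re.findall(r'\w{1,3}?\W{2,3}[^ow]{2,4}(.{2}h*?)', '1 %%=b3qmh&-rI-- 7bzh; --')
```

Pattern: 1 to 3 of a word character (lazy); then 2 to 3 of a non-word character, then 2 to 4 of any character except [ow]; then exactly 2 of any character, then zero or more of the literal 'h' (lazy) (captured).
Walking the string: at [0:10] match '1 %%=b3qmh', group 1 = 'mh'; at [12:23] match 'rI-- 7bzh; ', group 1 = '; '.
With a single group, `findall` returns only what that group captured — 2 items.

['mh', '; ']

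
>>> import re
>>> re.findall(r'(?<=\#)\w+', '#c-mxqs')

The positive lookaround only admits positions where the adjacent text matches; those characters stay outside the span.
With no groups in the pattern, `findall` gives back each whole match — 1 here.

['c']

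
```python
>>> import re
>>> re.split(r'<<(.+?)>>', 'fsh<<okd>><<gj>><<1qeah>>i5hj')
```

Because the pattern has a capturing group, `split` also inserts each captured text between the pieces.

['fsh', 'okd', '', 'gj', '', '1qeah', 'i5hj']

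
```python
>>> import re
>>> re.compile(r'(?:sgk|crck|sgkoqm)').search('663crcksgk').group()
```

The match spans [3:7] → 'crck'.

'crck'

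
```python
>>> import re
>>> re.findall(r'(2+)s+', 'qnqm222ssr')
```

The pattern matches one or more of a literal '2' (captured); then one or more of a literal 's'.
Scanning left to right: at [4:9] match '222ss', group 1 = '222'.
One capturing group, so `findall` returns just the captured substring from the one match — 1 in all.

['222']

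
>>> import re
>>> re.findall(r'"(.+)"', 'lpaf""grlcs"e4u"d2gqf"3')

Matches: at [4:22] match '""grlcs"e4u"d2gqf"', group 1 = '"grlcs"e4u"d2gqf'.
One capturing group, so `findall` returns just the captured substring from the one match — 1 in all.

['"grlcs"e4u"d2gqf']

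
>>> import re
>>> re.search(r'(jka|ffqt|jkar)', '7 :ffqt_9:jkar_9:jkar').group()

'ffqt'

Unlike `match`, `search` isn't anchored — it looks for the pattern anywhere in the string.
The match spans [3:7] → 'ffqt'.
Captured: group 1 = 'ffqt'.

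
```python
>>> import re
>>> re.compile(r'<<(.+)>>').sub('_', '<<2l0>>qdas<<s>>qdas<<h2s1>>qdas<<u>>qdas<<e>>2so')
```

Matches: at [0:46] → '<<2l0>>qdas<<s>>qdas<<h2s1>>qdas<<u>>qdas<<e>>'.
`sub` substitutes '_' at each match site.

'_2so'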